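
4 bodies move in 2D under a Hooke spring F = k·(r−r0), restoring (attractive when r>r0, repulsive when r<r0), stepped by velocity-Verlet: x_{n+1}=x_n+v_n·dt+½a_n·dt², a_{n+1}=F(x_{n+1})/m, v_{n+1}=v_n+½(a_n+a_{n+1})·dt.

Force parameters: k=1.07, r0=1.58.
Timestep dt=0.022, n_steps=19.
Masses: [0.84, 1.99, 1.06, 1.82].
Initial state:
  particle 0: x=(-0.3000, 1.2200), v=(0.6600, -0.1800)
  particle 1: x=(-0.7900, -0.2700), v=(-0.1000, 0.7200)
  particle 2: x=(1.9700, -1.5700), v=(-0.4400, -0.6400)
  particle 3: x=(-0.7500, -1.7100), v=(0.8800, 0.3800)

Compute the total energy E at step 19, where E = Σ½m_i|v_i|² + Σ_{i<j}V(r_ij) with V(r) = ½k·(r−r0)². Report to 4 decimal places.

step 0: x0=(-0.3000, 1.2200) x1=(-0.7900, -0.2700) x2=(1.9700, -1.5700) x3=(-0.7500, -1.7100)
step 1: x0=(-0.2852, 1.2151) x1=(-0.7920, -0.2542) x2=(1.9594, -1.5836) x3=(-0.7304, -1.7015)
step 2: x0=(-0.2697, 1.2085) x1=(-0.7937, -0.2386) x2=(1.9470, -1.5961) x3=(-0.7105, -1.6926)
step 3: x0=(-0.2535, 1.2001) x1=(-0.7951, -0.2231) x2=(1.9328, -1.6075) x3=(-0.6902, -1.6833)
step 4: x0=(-0.2367, 1.1899) x1=(-0.7961, -0.2078) x2=(1.9169, -1.6179) x3=(-0.6696, -1.6737)
step 5: x0=(-0.2193, 1.1780) x1=(-0.7967, -0.1926) x2=(1.8993, -1.6271) x3=(-0.6486, -1.6637)
step 6: x0=(-0.2013, 1.1645) x1=(-0.7971, -0.1776) x2=(1.8799, -1.6353) x3=(-0.6272, -1.6534)
step 7: x0=(-0.1826, 1.1493) x1=(-0.7971, -0.1628) x2=(1.8590, -1.6424) x3=(-0.6056, -1.6428)
step 8: x0=(-0.1634, 1.1324) x1=(-0.7969, -0.1482) x2=(1.8364, -1.6485) x3=(-0.5836, -1.6318)
step 9: x0=(-0.1435, 1.1140) x1=(-0.7963, -0.1338) x2=(1.8123, -1.6534) x3=(-0.5614, -1.6206)
step 10: x0=(-0.1231, 1.0940) x1=(-0.7954, -0.1196) x2=(1.7867, -1.6573) x3=(-0.5388, -1.6090)
step 11: x0=(-0.1021, 1.0726) x1=(-0.7942, -0.1056) x2=(1.7596, -1.6600) x3=(-0.5160, -1.5971)
step 12: x0=(-0.0805, 1.0497) x1=(-0.7927, -0.0919) x2=(1.7311, -1.6617) x3=(-0.4930, -1.5849)
step 13: x0=(-0.0584, 1.0254) x1=(-0.7910, -0.0783) x2=(1.7013, -1.6624) x3=(-0.4697, -1.5724)
step 14: x0=(-0.0358, 0.9997) x1=(-0.7890, -0.0650) x2=(1.6702, -1.6620) x3=(-0.4462, -1.5597)
step 15: x0=(-0.0126, 0.9728) x1=(-0.7867, -0.0520) x2=(1.6379, -1.6606) x3=(-0.4225, -1.5467)
step 16: x0=(0.0111, 0.9446) x1=(-0.7842, -0.0392) x2=(1.6043, -1.6582) x3=(-0.3986, -1.5335)
step 17: x0=(0.0353, 0.9152) x1=(-0.7815, -0.0266) x2=(1.5697, -1.6548) x3=(-0.3745, -1.5200)
step 18: x0=(0.0600, 0.8847) x1=(-0.7786, -0.0143) x2=(1.5340, -1.6505) x3=(-0.3503, -1.5062)
step 19: x0=(0.0851, 0.8531) x1=(-0.7755, -0.0022) x2=(1.4974, -1.6452) x3=(-0.3260, -1.4923)
step 0 velocities: v0=(0.6600, -0.1800) v1=(-0.1000, 0.7200) v2=(-0.4400, -0.6400) v3=(0.8800, 0.3800)
step 0: KE=1.8781, PE=5.0690, E=6.9471
step 19 velocities: v0=(1.1541, -1.4595) v1=(0.1467, 0.5433) v2=(-1.6874, 0.2610) v3=(1.1088, 0.6390)
step 19: KE=4.8047, PE=2.1411, E=6.9458

6.9458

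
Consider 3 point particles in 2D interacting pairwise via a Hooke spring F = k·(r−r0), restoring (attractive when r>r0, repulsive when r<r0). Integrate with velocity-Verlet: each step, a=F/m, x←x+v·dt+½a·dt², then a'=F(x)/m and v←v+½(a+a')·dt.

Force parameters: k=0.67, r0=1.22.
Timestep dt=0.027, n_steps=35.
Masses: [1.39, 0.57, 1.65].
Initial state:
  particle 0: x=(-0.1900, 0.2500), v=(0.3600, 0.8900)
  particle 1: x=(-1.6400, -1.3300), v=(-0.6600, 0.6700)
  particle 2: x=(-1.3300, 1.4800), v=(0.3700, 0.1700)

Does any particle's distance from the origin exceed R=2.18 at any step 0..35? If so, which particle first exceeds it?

no

step 0: x0=(-0.1900, 0.2500) x1=(-1.6400, -1.3300) x2=(-1.3300, 1.4800)
step 1: x0=(-0.1804, 0.2740) x1=(-1.6575, -1.3109) x2=(-1.3200, 1.4843)
step 2: x0=(-0.1712, 0.2978) x1=(-1.6742, -1.2899) x2=(-1.3099, 1.4880)
step 3: x0=(-0.1623, 0.3215) x1=(-1.6903, -1.2670) x2=(-1.2999, 1.4912)
step 4: x0=(-0.1538, 0.3451) x1=(-1.7055, -1.2421) x2=(-1.2898, 1.4939)
step 5: x0=(-0.1456, 0.3685) x1=(-1.7199, -1.2152) x2=(-1.2797, 1.4960)
step 6: x0=(-0.1377, 0.3917) x1=(-1.7336, -1.1865) x2=(-1.2696, 1.4975)
step 7: x0=(-0.1302, 0.4148) x1=(-1.7463, -1.1559) x2=(-1.2595, 1.4986)
step 8: x0=(-0.1231, 0.4377) x1=(-1.7583, -1.1234) x2=(-1.2494, 1.4992)
step 9: x0=(-0.1163, 0.4604) x1=(-1.7693, -1.0891) x2=(-1.2393, 1.4992)
step 10: x0=(-0.1098, 0.4830) x1=(-1.7794, -1.0530) x2=(-1.2292, 1.4988)
step 11: x0=(-0.1037, 0.5054) x1=(-1.7886, -1.0151) x2=(-1.2191, 1.4980)
step 12: x0=(-0.0979, 0.5276) x1=(-1.7969, -0.9754) x2=(-1.2091, 1.4967)
step 13: x0=(-0.0925, 0.5496) x1=(-1.8043, -0.9341) x2=(-1.1991, 1.4949)
step 14: x0=(-0.0874, 0.5714) x1=(-1.8107, -0.8911) x2=(-1.1892, 1.4928)
step 15: x0=(-0.0826, 0.5931) x1=(-1.8162, -0.8465) x2=(-1.1792, 1.4902)
step 16: x0=(-0.0782, 0.6145) x1=(-1.8207, -0.8004) x2=(-1.1694, 1.4873)
step 17: x0=(-0.0741, 0.6358) x1=(-1.8243, -0.7527) x2=(-1.1596, 1.4840)
step 18: x0=(-0.0704, 0.6568) x1=(-1.8269, -0.7036) x2=(-1.1498, 1.4804)
step 19: x0=(-0.0669, 0.6777) x1=(-1.8286, -0.6531) x2=(-1.1401, 1.4764)
step 20: x0=(-0.0638, 0.6984) x1=(-1.8293, -0.6013) x2=(-1.1305, 1.4721)
step 21: x0=(-0.0609, 0.7189) x1=(-1.8291, -0.5481) x2=(-1.1210, 1.4676)
step 22: x0=(-0.0584, 0.7393) x1=(-1.8279, -0.4938) x2=(-1.1115, 1.4628)
step 23: x0=(-0.0561, 0.7594) x1=(-1.8259, -0.4383) x2=(-1.1021, 1.4577)
step 24: x0=(-0.0542, 0.7794) x1=(-1.8229, -0.3817) x2=(-1.0927, 1.4524)
step 25: x0=(-0.0524, 0.7993) x1=(-1.8191, -0.3241) x2=(-1.0835, 1.4469)
step 26: x0=(-0.0510, 0.8189) x1=(-1.8144, -0.2655) x2=(-1.0743, 1.4412)
step 27: x0=(-0.0498, 0.8384) x1=(-1.8089, -0.2061) x2=(-1.0652, 1.4353)
step 28: x0=(-0.0488, 0.8577) x1=(-1.8025, -0.1458) x2=(-1.0562, 1.4292)
step 29: x0=(-0.0481, 0.8769) x1=(-1.7954, -0.0848) x2=(-1.0472, 1.4231)
step 30: x0=(-0.0476, 0.8960) x1=(-1.7875, -0.0231) x2=(-1.0384, 1.4168)
step 31: x0=(-0.0472, 0.9149) x1=(-1.7789, 0.0392) x2=(-1.0296, 1.4105)
step 32: x0=(-0.0471, 0.9337) x1=(-1.7696, 0.1020) x2=(-1.0209, 1.4040)
step 33: x0=(-0.0471, 0.9523) x1=(-1.7596, 0.1653) x2=(-1.0123, 1.3975)
step 34: x0=(-0.0473, 0.9708) x1=(-1.7490, 0.2290) x2=(-1.0038, 1.3910)
step 35: x0=(-0.0477, 0.9892) x1=(-1.7379, 0.2931) x2=(-0.9953, 1.3845)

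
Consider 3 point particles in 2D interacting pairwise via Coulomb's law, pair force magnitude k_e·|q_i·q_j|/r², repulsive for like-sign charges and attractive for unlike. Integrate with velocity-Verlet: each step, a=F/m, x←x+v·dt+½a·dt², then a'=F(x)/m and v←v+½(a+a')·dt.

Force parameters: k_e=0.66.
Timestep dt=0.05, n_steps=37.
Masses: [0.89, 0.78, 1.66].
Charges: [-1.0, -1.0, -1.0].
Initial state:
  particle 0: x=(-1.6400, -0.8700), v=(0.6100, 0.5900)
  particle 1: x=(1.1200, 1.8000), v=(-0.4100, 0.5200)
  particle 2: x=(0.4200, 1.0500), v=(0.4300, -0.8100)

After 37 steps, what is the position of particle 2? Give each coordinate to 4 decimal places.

(1.2238, -0.6662)

step 0: x0=(-1.6400, -0.8700) x1=(1.1200, 1.8000) x2=(0.4200, 1.0500)
step 1: x0=(-1.6096, -0.8406) x1=(1.1002, 1.8268) x2=(0.4412, 1.0092)
step 2: x0=(-1.5795, -0.8115) x1=(1.0818, 1.8552) x2=(0.4620, 0.9678)
step 3: x0=(-1.5497, -0.7826) x1=(1.0645, 1.8851) x2=(0.4823, 0.9258)
step 4: x0=(-1.5202, -0.7540) x1=(1.0481, 1.9166) x2=(0.5024, 0.8831)
step 5: x0=(-1.4910, -0.7257) x1=(1.0326, 1.9496) x2=(0.5223, 0.8400)
step 6: x0=(-1.4621, -0.6976) x1=(1.0178, 1.9840) x2=(0.5419, 0.7963)
step 7: x0=(-1.4335, -0.6699) x1=(1.0036, 2.0197) x2=(0.5615, 0.7522)
step 8: x0=(-1.4053, -0.6424) x1=(0.9899, 2.0567) x2=(0.5811, 0.7076)
step 9: x0=(-1.3775, -0.6152) x1=(0.9766, 2.0948) x2=(0.6006, 0.6627)
step 10: x0=(-1.3500, -0.5882) x1=(0.9636, 2.1339) x2=(0.6202, 0.6174)
step 11: x0=(-1.3229, -0.5616) x1=(0.9509, 2.1740) x2=(0.6398, 0.5718)
step 12: x0=(-1.2962, -0.5353) x1=(0.9385, 2.2150) x2=(0.6596, 0.5259)
step 13: x0=(-1.2699, -0.5093) x1=(0.9264, 2.2569) x2=(0.6794, 0.4798)
step 14: x0=(-1.2441, -0.4835) x1=(0.9144, 2.2995) x2=(0.6994, 0.4335)
step 15: x0=(-1.2187, -0.4581) x1=(0.9026, 2.3429) x2=(0.7196, 0.3870)
step 16: x0=(-1.1938, -0.4329) x1=(0.8909, 2.3870) x2=(0.7399, 0.3404)
step 17: x0=(-1.1694, -0.4080) x1=(0.8794, 2.4317) x2=(0.7605, 0.2935)
step 18: x0=(-1.1455, -0.3834) x1=(0.8680, 2.4770) x2=(0.7812, 0.2466)
step 19: x0=(-1.1221, -0.3590) x1=(0.8568, 2.5228) x2=(0.8022, 0.1995)
step 20: x0=(-1.0993, -0.3349) x1=(0.8456, 2.5692) x2=(0.8234, 0.1523)
step 21: x0=(-1.0769, -0.3111) x1=(0.8346, 2.6162) x2=(0.8449, 0.1050)
step 22: x0=(-1.0552, -0.2874) x1=(0.8236, 2.6635) x2=(0.8666, 0.0576)
step 23: x0=(-1.0340, -0.2640) x1=(0.8127, 2.7114) x2=(0.8885, 0.0101)
step 24: x0=(-1.0133, -0.2408) x1=(0.8019, 2.7597) x2=(0.9107, -0.0375)
step 25: x0=(-0.9932, -0.2177) x1=(0.7912, 2.8084) x2=(0.9332, -0.0852)
step 26: x0=(-0.9737, -0.1949) x1=(0.7805, 2.8575) x2=(0.9560, -0.1330)
step 27: x0=(-0.9548, -0.1721) x1=(0.7700, 2.9069) x2=(0.9790, -0.1809)
step 28: x0=(-0.9364, -0.1495) x1=(0.7595, 2.9568) x2=(1.0024, -0.2289)
step 29: x0=(-0.9186, -0.1271) x1=(0.7490, 3.0070) x2=(1.0259, -0.2770)
step 30: x0=(-0.9014, -0.1047) x1=(0.7387, 3.0575) x2=(1.0498, -0.3252)
step 31: x0=(-0.8847, -0.0823) x1=(0.7283, 3.1084) x2=(1.0739, -0.3736)
step 32: x0=(-0.8685, -0.0601) x1=(0.7181, 3.1596) x2=(1.0983, -0.4220)
step 33: x0=(-0.8529, -0.0378) x1=(0.7079, 3.2111) x2=(1.1229, -0.4706)
step 34: x0=(-0.8377, -0.0157) x1=(0.6977, 3.2629) x2=(1.1478, -0.5193)
step 35: x0=(-0.8231, 0.0065) x1=(0.6876, 3.3150) x2=(1.1729, -0.5682)
step 36: x0=(-0.8089, 0.0287) x1=(0.6776, 3.3674) x2=(1.1982, -0.6171)
step 37: x0=(-0.7952, 0.0508) x1=(0.6676, 3.4201) x2=(1.2238, -0.6662)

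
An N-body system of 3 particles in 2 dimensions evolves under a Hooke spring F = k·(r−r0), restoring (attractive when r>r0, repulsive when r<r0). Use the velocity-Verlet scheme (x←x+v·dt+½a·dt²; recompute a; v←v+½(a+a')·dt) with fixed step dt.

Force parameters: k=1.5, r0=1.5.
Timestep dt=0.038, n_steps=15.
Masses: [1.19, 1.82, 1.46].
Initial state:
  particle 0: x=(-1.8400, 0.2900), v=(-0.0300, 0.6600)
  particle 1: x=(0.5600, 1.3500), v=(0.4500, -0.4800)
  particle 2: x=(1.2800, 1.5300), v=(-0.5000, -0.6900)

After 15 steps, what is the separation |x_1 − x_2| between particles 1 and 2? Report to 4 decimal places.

step 0: x0=(-1.8400, 0.2900) x1=(0.5600, 1.3500) x2=(1.2800, 1.5300)
step 1: x0=(-1.8386, 0.3161) x1=(0.5761, 1.3314) x2=(1.2603, 1.5034)
step 2: x0=(-1.8323, 0.3442) x1=(0.5900, 1.3120) x2=(1.2392, 1.4761)
step 3: x0=(-1.8211, 0.3742) x1=(0.6017, 1.2919) x2=(1.2168, 1.4483)
step 4: x0=(-1.8050, 0.4059) x1=(0.6112, 1.2711) x2=(1.1932, 1.4198)
step 5: x0=(-1.7843, 0.4392) x1=(0.6185, 1.2496) x2=(1.1686, 1.3910)
step 6: x0=(-1.7590, 0.4740) x1=(0.6235, 1.2274) x2=(1.1431, 1.3617)
step 7: x0=(-1.7292, 0.5102) x1=(0.6263, 1.2046) x2=(1.1168, 1.3321)
step 8: x0=(-1.6953, 0.5476) x1=(0.6269, 1.1812) x2=(1.0898, 1.3023)
step 9: x0=(-1.6573, 0.5862) x1=(0.6252, 1.1571) x2=(1.0623, 1.2724)
step 10: x0=(-1.6156, 0.6256) x1=(0.6213, 1.1325) x2=(1.0345, 1.2424)
step 11: x0=(-1.5702, 0.6659) x1=(0.6153, 1.1074) x2=(1.0064, 1.2123)
step 12: x0=(-1.5215, 0.7069) x1=(0.6072, 1.0818) x2=(0.9782, 1.1824)
step 13: x0=(-1.4698, 0.7485) x1=(0.5971, 1.0556) x2=(0.9501, 1.1526)
step 14: x0=(-1.4153, 0.7905) x1=(0.5849, 1.0291) x2=(0.9222, 1.1229)
step 15: x0=(-1.3583, 0.8328) x1=(0.5708, 1.0020) x2=(0.8948, 1.0936)

0.3367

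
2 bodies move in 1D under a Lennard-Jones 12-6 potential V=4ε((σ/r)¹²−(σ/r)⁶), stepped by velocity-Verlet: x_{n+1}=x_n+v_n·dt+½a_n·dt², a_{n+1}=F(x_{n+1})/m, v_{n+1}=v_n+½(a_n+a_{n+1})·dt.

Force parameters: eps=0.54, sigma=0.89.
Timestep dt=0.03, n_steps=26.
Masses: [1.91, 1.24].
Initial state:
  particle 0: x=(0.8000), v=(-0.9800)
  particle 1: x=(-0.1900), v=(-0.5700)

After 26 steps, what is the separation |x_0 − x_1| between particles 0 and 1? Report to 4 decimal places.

1.0514

step 0: x0=(0.8000) x1=(-0.1900)
step 1: x0=(0.7707) x1=(-0.2072)
step 2: x0=(0.7419) x1=(-0.2252)
step 3: x0=(0.7139) x1=(-0.2445)
step 4: x0=(0.6870) x1=(-0.2655)
step 5: x0=(0.6616) x1=(-0.2887)
step 6: x0=(0.6377) x1=(-0.3143)
step 7: x0=(0.6152) x1=(-0.3420)
step 8: x0=(0.5939) x1=(-0.3716)
step 9: x0=(0.5735) x1=(-0.4026)
step 10: x0=(0.5537) x1=(-0.4344)
step 11: x0=(0.5340) x1=(-0.4665)
step 12: x0=(0.5144) x1=(-0.4986)
step 13: x0=(0.4945) x1=(-0.5304)
step 14: x0=(0.4742) x1=(-0.5616)
step 15: x0=(0.4535) x1=(-0.5921)
step 16: x0=(0.4323) x1=(-0.6217)
step 17: x0=(0.4104) x1=(-0.6505)
step 18: x0=(0.3880) x1=(-0.6783)
step 19: x0=(0.3650) x1=(-0.7052)
step 20: x0=(0.3413) x1=(-0.7311)
step 21: x0=(0.3169) x1=(-0.7560)
step 22: x0=(0.2919) x1=(-0.7799)
step 23: x0=(0.2663) x1=(-0.8028)
step 24: x0=(0.2400) x1=(-0.8247)
step 25: x0=(0.2131) x1=(-0.8457)
step 26: x0=(0.1857) x1=(-0.8657)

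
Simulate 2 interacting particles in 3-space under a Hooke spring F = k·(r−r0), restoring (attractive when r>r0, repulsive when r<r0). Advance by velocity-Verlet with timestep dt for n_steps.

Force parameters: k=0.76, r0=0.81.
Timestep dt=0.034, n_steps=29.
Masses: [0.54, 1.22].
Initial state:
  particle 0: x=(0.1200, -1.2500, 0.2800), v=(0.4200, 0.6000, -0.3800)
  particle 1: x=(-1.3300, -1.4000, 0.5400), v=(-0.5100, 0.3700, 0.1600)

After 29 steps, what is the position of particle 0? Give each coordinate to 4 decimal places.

(-0.0440, -0.7335, 0.0517)

step 0: x0=(0.1200, -1.2500, 0.2800) x1=(-1.3300, -1.4000, 0.5400)
step 1: x0=(0.1337, -1.2297, 0.2672) x1=(-1.3471, -1.3874, 0.5454)
step 2: x0=(0.1464, -1.2094, 0.2546) x1=(-1.3637, -1.3747, 0.5507)
step 3: x0=(0.1578, -1.1893, 0.2422) x1=(-1.3798, -1.3620, 0.5559)
step 4: x0=(0.1681, -1.1694, 0.2300) x1=(-1.3953, -1.3492, 0.5610)
step 5: x0=(0.1770, -1.1496, 0.2182) x1=(-1.4103, -1.3364, 0.5660)
step 6: x0=(0.1847, -1.1299, 0.2066) x1=(-1.4248, -1.3235, 0.5708)
step 7: x0=(0.1910, -1.1104, 0.1953) x1=(-1.4386, -1.3105, 0.5755)
step 8: x0=(0.1960, -1.0911, 0.1844) x1=(-1.4518, -1.2975, 0.5801)
step 9: x0=(0.1995, -1.0719, 0.1737) x1=(-1.4644, -1.2843, 0.5845)
step 10: x0=(0.2016, -1.0529, 0.1635) x1=(-1.4763, -1.2711, 0.5888)
step 11: x0=(0.2023, -1.0342, 0.1536) x1=(-1.4876, -1.2578, 0.5929)
step 12: x0=(0.2014, -1.0156, 0.1441) x1=(-1.4983, -1.2444, 0.5968)
step 13: x0=(0.1991, -0.9972, 0.1350) x1=(-1.5083, -1.2310, 0.6006)
step 14: x0=(0.1952, -0.9790, 0.1263) x1=(-1.5176, -1.2174, 0.6041)
step 15: x0=(0.1898, -0.9611, 0.1180) x1=(-1.5262, -1.2038, 0.6075)
step 16: x0=(0.1829, -0.9433, 0.1102) x1=(-1.5341, -1.1900, 0.6107)
step 17: x0=(0.1744, -0.9258, 0.1028) x1=(-1.5414, -1.1761, 0.6137)
step 18: x0=(0.1644, -0.9085, 0.0959) x1=(-1.5480, -1.1622, 0.6165)
step 19: x0=(0.1529, -0.8914, 0.0894) x1=(-1.5539, -1.1481, 0.6191)
step 20: x0=(0.1398, -0.8746, 0.0834) x1=(-1.5591, -1.1340, 0.6214)
step 21: x0=(0.1252, -0.8580, 0.0779) x1=(-1.5637, -1.1197, 0.6236)
step 22: x0=(0.1091, -0.8416, 0.0729) x1=(-1.5676, -1.1054, 0.6255)
step 23: x0=(0.0915, -0.8255, 0.0684) x1=(-1.5708, -1.0909, 0.6272)
step 24: x0=(0.0724, -0.8096, 0.0644) x1=(-1.5734, -1.0763, 0.6287)
step 25: x0=(0.0519, -0.7939, 0.0609) x1=(-1.5754, -1.0617, 0.6300)
step 26: x0=(0.0300, -0.7784, 0.0578) x1=(-1.5767, -1.0469, 0.6311)
step 27: x0=(0.0067, -0.7632, 0.0553) x1=(-1.5774, -1.0320, 0.6319)
step 28: x0=(-0.0180, -0.7483, 0.0532) x1=(-1.5775, -1.0170, 0.6326)
step 29: x0=(-0.0440, -0.7335, 0.0517) x1=(-1.5770, -1.0019, 0.6330)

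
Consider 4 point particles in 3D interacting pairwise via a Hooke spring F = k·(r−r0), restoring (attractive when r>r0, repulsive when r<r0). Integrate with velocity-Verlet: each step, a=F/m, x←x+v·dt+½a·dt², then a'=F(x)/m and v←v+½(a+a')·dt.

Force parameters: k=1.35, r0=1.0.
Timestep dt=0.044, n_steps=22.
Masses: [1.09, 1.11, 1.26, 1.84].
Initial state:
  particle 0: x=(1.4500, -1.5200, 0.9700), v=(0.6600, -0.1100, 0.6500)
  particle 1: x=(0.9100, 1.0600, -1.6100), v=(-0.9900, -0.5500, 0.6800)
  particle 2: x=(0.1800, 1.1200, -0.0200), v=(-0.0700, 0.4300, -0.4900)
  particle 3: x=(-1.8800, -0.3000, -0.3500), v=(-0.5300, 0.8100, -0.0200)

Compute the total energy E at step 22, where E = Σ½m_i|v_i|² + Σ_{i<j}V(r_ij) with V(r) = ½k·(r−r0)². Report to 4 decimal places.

step 0: x0=(1.4500, -1.5200, 0.9700) x1=(0.9100, 1.0600, -1.6100) x2=(0.1800, 1.1200, -0.0200) x3=(-1.8800, -0.3000, -0.3500)
step 1: x0=(1.4746, -1.5194, 0.9944) x1=(0.8642, 1.0325, -1.5760) x2=(0.1768, 1.1362, -0.0418) x3=(-1.8993, -0.2637, -0.3507)
step 2: x0=(1.4900, -1.5077, 1.0102) x1=(0.8143, 0.9986, -1.5342) x2=(0.1735, 1.1467, -0.0638) x3=(-1.9106, -0.2263, -0.3509)
step 3: x0=(1.4961, -1.4851, 1.0174) x1=(0.7606, 0.9586, -1.4847) x2=(0.1699, 1.1517, -0.0858) x3=(-1.9138, -0.1878, -0.3506)
step 4: x0=(1.4926, -1.4516, 1.0161) x1=(0.7033, 0.9127, -1.4281) x2=(0.1661, 1.1511, -0.1075) x3=(-1.9090, -0.1484, -0.3497)
step 5: x0=(1.4796, -1.4075, 1.0063) x1=(0.6429, 0.8614, -1.3647) x2=(0.1619, 1.1451, -0.1288) x3=(-1.8965, -0.1084, -0.3482)
step 6: x0=(1.4570, -1.3531, 0.9882) x1=(0.5796, 0.8050, -1.2950) x2=(0.1573, 1.1339, -0.1495) x3=(-1.8763, -0.0677, -0.3460)
step 7: x0=(1.4249, -1.2889, 0.9622) x1=(0.5139, 0.7439, -1.2197) x2=(0.1522, 1.1176, -0.1693) x3=(-1.8487, -0.0266, -0.3431)
step 8: x0=(1.3837, -1.2153, 0.9285) x1=(0.4460, 0.6785, -1.1391) x2=(0.1467, 1.0965, -0.1881) x3=(-1.8140, 0.0148, -0.3395)
step 9: x0=(1.3334, -1.1330, 0.8876) x1=(0.3764, 0.6094, -1.0541) x2=(0.1406, 1.0711, -0.2057) x3=(-1.7726, 0.0563, -0.3352)
step 10: x0=(1.2745, -1.0426, 0.8399) x1=(0.3053, 0.5369, -0.9652) x2=(0.1339, 1.0416, -0.2220) x3=(-1.7247, 0.0978, -0.3301)
step 11: x0=(1.2074, -0.9449, 0.7861) x1=(0.2331, 0.4614, -0.8730) x2=(0.1267, 1.0085, -0.2370) x3=(-1.6710, 0.1392, -0.3242)
step 12: x0=(1.1326, -0.8407, 0.7266) x1=(0.1600, 0.3834, -0.7782) x2=(0.1189, 0.9723, -0.2505) x3=(-1.6117, 0.1804, -0.3176)
step 13: x0=(1.0507, -0.7307, 0.6622) x1=(0.0862, 0.3032, -0.6813) x2=(0.1105, 0.9335, -0.2626) x3=(-1.5475, 0.2213, -0.3102)
step 14: x0=(0.9624, -0.6159, 0.5934) x1=(0.0120, 0.2213, -0.5829) x2=(0.1017, 0.8927, -0.2735) x3=(-1.4789, 0.2618, -0.3021)
step 15: x0=(0.8685, -0.4972, 0.5212) x1=(-0.0625, 0.1381, -0.4833) x2=(0.0924, 0.8503, -0.2834) x3=(-1.4064, 0.3019, -0.2933)
step 16: x0=(0.7696, -0.3754, 0.4461) x1=(-0.1373, 0.0539, -0.3829) x2=(0.0828, 0.8068, -0.2924) x3=(-1.3307, 0.3415, -0.2838)
step 17: x0=(0.6668, -0.2514, 0.3689) x1=(-0.2122, -0.0308, -0.2821) x2=(0.0728, 0.7624, -0.3007) x3=(-1.2522, 0.3806, -0.2738)
step 18: x0=(0.5610, -0.1259, 0.2903) x1=(-0.2873, -0.1159, -0.1811) x2=(0.0625, 0.7177, -0.3088) x3=(-1.1717, 0.4194, -0.2633)
step 19: x0=(0.4531, 0.0005, 0.2109) x1=(-0.3626, -0.2011, -0.0801) x2=(0.0519, 0.6727, -0.3166) x3=(-1.0896, 0.4578, -0.2525)
step 20: x0=(0.3440, 0.1273, 0.1312) x1=(-0.4382, -0.2864, 0.0208) x2=(0.0409, 0.6277, -0.3245) x3=(-1.0063, 0.4961, -0.2414)
step 21: x0=(0.2344, 0.2541, 0.0517) x1=(-0.5139, -0.3716, 0.1216) x2=(0.0294, 0.5830, -0.3327) x3=(-0.9224, 0.5341, -0.2302)
step 22: x0=(0.1247, 0.3803, -0.0272) x1=(-0.5894, -0.4563, 0.2222) x2=(0.0176, 0.5385, -0.3414) x3=(-0.8382, 0.5721, -0.2188)
step 0 velocities: v0=(0.6600, -0.1100, 0.6500) v1=(-0.9900, -0.5500, 0.6800) v2=(-0.0700, 0.4300, -0.4900) v3=(-0.5300, 0.8100, -0.0200)
step 0: KE=2.5760, PE=18.7404, E=21.3164
step 22 velocities: v0=(-2.4895, 2.8597, -1.7773) v1=(-1.7125, -1.9146, 2.2803) v2=(-0.2744, -1.0104, -0.2078) v3=(1.9116, 0.8604, 0.2593)
step 22: KE=20.9268, PE=0.3661, E=21.2929

21.2929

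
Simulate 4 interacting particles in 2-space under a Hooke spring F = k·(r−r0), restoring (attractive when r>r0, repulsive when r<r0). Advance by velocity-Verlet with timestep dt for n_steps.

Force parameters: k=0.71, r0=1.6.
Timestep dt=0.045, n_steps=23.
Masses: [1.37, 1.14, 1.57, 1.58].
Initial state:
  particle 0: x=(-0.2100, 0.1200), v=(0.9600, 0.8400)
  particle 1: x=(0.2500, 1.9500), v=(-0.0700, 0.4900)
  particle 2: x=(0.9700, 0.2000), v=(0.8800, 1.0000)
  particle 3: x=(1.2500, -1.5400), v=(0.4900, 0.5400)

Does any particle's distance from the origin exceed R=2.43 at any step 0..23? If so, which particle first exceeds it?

step 0: x0=(-0.2100, 0.1200) x1=(0.2500, 1.9500) x2=(0.9700, 0.2000) x3=(1.2500, -1.5400)
step 1: x0=(-0.1668, 0.1577) x1=(0.2472, 1.9705) x2=(1.0098, 0.2451) x3=(1.2716, -1.5145)
step 2: x0=(-0.1235, 0.1951) x1=(0.2453, 1.9878) x2=(1.0498, 0.2902) x3=(1.2923, -1.4867)
step 3: x0=(-0.0802, 0.2323) x1=(0.2441, 2.0022) x2=(1.0902, 0.3355) x3=(1.3121, -1.4565)
step 4: x0=(-0.0370, 0.2691) x1=(0.2438, 2.0135) x2=(1.1308, 0.3808) x3=(1.3310, -1.4240)
step 5: x0=(0.0063, 0.3057) x1=(0.2444, 2.0219) x2=(1.1718, 0.4262) x3=(1.3489, -1.3891)
step 6: x0=(0.0494, 0.3418) x1=(0.2459, 2.0275) x2=(1.2130, 0.4716) x3=(1.3660, -1.3519)
step 7: x0=(0.0925, 0.3775) x1=(0.2483, 2.0304) x2=(1.2546, 0.5170) x3=(1.3822, -1.3124)
step 8: x0=(0.1355, 0.4128) x1=(0.2517, 2.0307) x2=(1.2964, 0.5624) x3=(1.3976, -1.2707)
step 9: x0=(0.1783, 0.4477) x1=(0.2560, 2.0285) x2=(1.3385, 0.6078) x3=(1.4121, -1.2267)
step 10: x0=(0.2210, 0.4821) x1=(0.2612, 2.0239) x2=(1.3810, 0.6532) x3=(1.4257, -1.1806)
step 11: x0=(0.2635, 0.5159) x1=(0.2673, 2.0171) x2=(1.4237, 0.6985) x3=(1.4385, -1.1324)
step 12: x0=(0.3059, 0.5492) x1=(0.2743, 2.0082) x2=(1.4667, 0.7438) x3=(1.4506, -1.0821)
step 13: x0=(0.3480, 0.5820) x1=(0.2822, 1.9973) x2=(1.5100, 0.7891) x3=(1.4619, -1.0299)
step 14: x0=(0.3900, 0.6142) x1=(0.2910, 1.9846) x2=(1.5536, 0.8342) x3=(1.4725, -0.9759)
step 15: x0=(0.4317, 0.6458) x1=(0.3006, 1.9702) x2=(1.5975, 0.8794) x3=(1.4824, -0.9201)
step 16: x0=(0.4732, 0.6767) x1=(0.3109, 1.9543) x2=(1.6417, 0.9245) x3=(1.4916, -0.8625)
step 17: x0=(0.5144, 0.7071) x1=(0.3220, 1.9371) x2=(1.6862, 0.9695) x3=(1.5002, -0.8034)
step 18: x0=(0.5555, 0.7368) x1=(0.3338, 1.9186) x2=(1.7309, 1.0144) x3=(1.5082, -0.7429)
step 19: x0=(0.5962, 0.7658) x1=(0.3463, 1.8991) x2=(1.7760, 1.0594) x3=(1.5157, -0.6809)
step 20: x0=(0.6368, 0.7943) x1=(0.3593, 1.8787) x2=(1.8213, 1.1043) x3=(1.5227, -0.6177)
step 21: x0=(0.6772, 0.8220) x1=(0.3729, 1.8575) x2=(1.8669, 1.1491) x3=(1.5292, -0.5534)
step 22: x0=(0.7173, 0.8491) x1=(0.3869, 1.8357) x2=(1.9127, 1.1940) x3=(1.5353, -0.4881)
step 23: x0=(0.7572, 0.8756) x1=(0.4013, 1.8134) x2=(1.9588, 1.2389) x3=(1.5411, -0.4218)

no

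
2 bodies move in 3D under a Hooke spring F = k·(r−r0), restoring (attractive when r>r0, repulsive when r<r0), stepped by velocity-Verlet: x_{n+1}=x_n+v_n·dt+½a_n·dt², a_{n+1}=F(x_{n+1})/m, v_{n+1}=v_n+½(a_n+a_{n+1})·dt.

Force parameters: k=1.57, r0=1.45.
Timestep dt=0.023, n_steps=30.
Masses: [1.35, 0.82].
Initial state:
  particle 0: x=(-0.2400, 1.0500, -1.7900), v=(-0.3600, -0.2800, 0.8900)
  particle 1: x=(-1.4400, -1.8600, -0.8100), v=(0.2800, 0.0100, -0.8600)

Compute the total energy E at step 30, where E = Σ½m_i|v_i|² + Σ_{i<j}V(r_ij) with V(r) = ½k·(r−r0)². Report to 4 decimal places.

step 0: x0=(-0.2400, 1.0500, -1.7900) x1=(-1.4400, -1.8600, -0.8100)
step 1: x0=(-0.2485, 1.0431, -1.7694) x1=(-1.4332, -1.8589, -0.8301)
step 2: x0=(-0.2574, 1.0351, -1.7484) x1=(-1.4258, -1.8563, -0.8506)
step 3: x0=(-0.2667, 1.0262, -1.7271) x1=(-1.4177, -1.8519, -0.8717)
step 4: x0=(-0.2763, 1.0163, -1.7056) x1=(-1.4089, -1.8460, -0.8933)
step 5: x0=(-0.2864, 1.0055, -1.6838) x1=(-1.3996, -1.8385, -0.9153)
step 6: x0=(-0.2968, 0.9937, -1.6617) x1=(-1.3896, -1.8295, -0.9378)
step 7: x0=(-0.3076, 0.9809, -1.6393) x1=(-1.3790, -1.8189, -0.9606)
step 8: x0=(-0.3188, 0.9673, -1.6168) x1=(-1.3679, -1.8068, -0.9838)
step 9: x0=(-0.3302, 0.9528, -1.5941) x1=(-1.3562, -1.7933, -1.0073)
step 10: x0=(-0.3420, 0.9374, -1.5711) x1=(-1.3439, -1.7783, -1.0311)
step 11: x0=(-0.3541, 0.9212, -1.5480) x1=(-1.3312, -1.7620, -1.0552)
step 12: x0=(-0.3665, 0.9041, -1.5248) x1=(-1.3180, -1.7442, -1.0796)
step 13: x0=(-0.3792, 0.8862, -1.5014) x1=(-1.3042, -1.7252, -1.1042)
step 14: x0=(-0.3922, 0.8676, -1.4779) x1=(-1.2901, -1.7049, -1.1289)
step 15: x0=(-0.4055, 0.8482, -1.4543) x1=(-1.2755, -1.6833, -1.1539)
step 16: x0=(-0.4189, 0.8281, -1.4306) x1=(-1.2605, -1.6606, -1.1790)
step 17: x0=(-0.4326, 0.8073, -1.4068) x1=(-1.2451, -1.6367, -1.2041)
step 18: x0=(-0.4466, 0.7858, -1.3830) x1=(-1.2294, -1.6118, -1.2294)
step 19: x0=(-0.4607, 0.7638, -1.3592) x1=(-1.2133, -1.5858, -1.2548)
step 20: x0=(-0.4750, 0.7411, -1.3353) x1=(-1.1969, -1.5588, -1.2802)
step 21: x0=(-0.4895, 0.7178, -1.3114) x1=(-1.1802, -1.5309, -1.3056)
step 22: x0=(-0.5042, 0.6940, -1.2875) x1=(-1.1632, -1.5022, -1.3310)
step 23: x0=(-0.5190, 0.6698, -1.2636) x1=(-1.1460, -1.4726, -1.3564)
step 24: x0=(-0.5340, 0.6450, -1.2398) x1=(-1.1286, -1.4422, -1.3818)
step 25: x0=(-0.5491, 0.6199, -1.2159) x1=(-1.1110, -1.4112, -1.4071)
step 26: x0=(-0.5642, 0.5943, -1.1921) x1=(-1.0932, -1.3795, -1.4324)
step 27: x0=(-0.5795, 0.5684, -1.1684) x1=(-1.0752, -1.3472, -1.4576)
step 28: x0=(-0.5949, 0.5422, -1.1447) x1=(-1.0571, -1.3144, -1.4827)
step 29: x0=(-0.6103, 0.5156, -1.1210) x1=(-1.0389, -1.2811, -1.5077)
step 30: x0=(-0.6258, 0.4888, -1.0974) x1=(-1.0206, -1.2473, -1.5326)
step 0 velocities: v0=(-0.3600, -0.2800, 0.8900) v1=(0.2800, 0.0100, -0.8600)
step 0: KE=1.0105, PE=2.6772, E=3.6877
step 30 velocities: v0=(-0.6749, -1.1694, 1.0248) v1=(0.7984, 1.4743, -1.0820)
step 30: KE=3.5719, PE=0.1151, E=3.6870

3.6870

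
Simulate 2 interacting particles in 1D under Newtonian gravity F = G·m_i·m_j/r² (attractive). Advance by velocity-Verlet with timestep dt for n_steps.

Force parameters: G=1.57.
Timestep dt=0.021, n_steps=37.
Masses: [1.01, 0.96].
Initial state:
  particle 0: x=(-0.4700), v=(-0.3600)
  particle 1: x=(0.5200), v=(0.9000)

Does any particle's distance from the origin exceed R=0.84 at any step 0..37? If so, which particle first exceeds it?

step 0: x0=(-0.4700) x1=(0.5200)
step 1: x0=(-0.4772) x1=(0.5385)
step 2: x0=(-0.4838) x1=(0.5564)
step 3: x0=(-0.4898) x1=(0.5736)
step 4: x0=(-0.4951) x1=(0.5902)
step 5: x0=(-0.4999) x1=(0.6062)
step 6: x0=(-0.5042) x1=(0.6217)
step 7: x0=(-0.5080) x1=(0.6366)
step 8: x0=(-0.5112) x1=(0.6509)
step 9: x0=(-0.5139) x1=(0.6647)
step 10: x0=(-0.5162) x1=(0.6781)
step 11: x0=(-0.5180) x1=(0.6909)
step 12: x0=(-0.5193) x1=(0.7033)
step 13: x0=(-0.5202) x1=(0.7152)
step 14: x0=(-0.5207) x1=(0.7266)
step 15: x0=(-0.5207) x1=(0.7376)
step 16: x0=(-0.5204) x1=(0.7481)
step 17: x0=(-0.5196) x1=(0.7582)
step 18: x0=(-0.5184) x1=(0.7679)
step 19: x0=(-0.5168) x1=(0.7772)
step 20: x0=(-0.5148) x1=(0.7860)
step 21: x0=(-0.5124) x1=(0.7944)
step 22: x0=(-0.5096) x1=(0.8025)
step 23: x0=(-0.5064) x1=(0.8101)
step 24: x0=(-0.5028) x1=(0.8173)
step 25: x0=(-0.4989) x1=(0.8241)
step 26: x0=(-0.4946) x1=(0.8305)
step 27: x0=(-0.4899) x1=(0.8365)
step 28: x0=(-0.4848) x1=(0.8421)
step 29: x0=(-0.4794) x1=(0.8473)
step 30: x0=(-0.4736) x1=(0.8521)
step 31: x0=(-0.4674) x1=(0.8565)
step 32: x0=(-0.4608) x1=(0.8606)
step 33: x0=(-0.4538) x1=(0.8642)
step 34: x0=(-0.4465) x1=(0.8674)
step 35: x0=(-0.4387) x1=(0.8702)
step 36: x0=(-0.4306) x1=(0.8726)
step 37: x0=(-0.4221) x1=(0.8746)

yes, particle 1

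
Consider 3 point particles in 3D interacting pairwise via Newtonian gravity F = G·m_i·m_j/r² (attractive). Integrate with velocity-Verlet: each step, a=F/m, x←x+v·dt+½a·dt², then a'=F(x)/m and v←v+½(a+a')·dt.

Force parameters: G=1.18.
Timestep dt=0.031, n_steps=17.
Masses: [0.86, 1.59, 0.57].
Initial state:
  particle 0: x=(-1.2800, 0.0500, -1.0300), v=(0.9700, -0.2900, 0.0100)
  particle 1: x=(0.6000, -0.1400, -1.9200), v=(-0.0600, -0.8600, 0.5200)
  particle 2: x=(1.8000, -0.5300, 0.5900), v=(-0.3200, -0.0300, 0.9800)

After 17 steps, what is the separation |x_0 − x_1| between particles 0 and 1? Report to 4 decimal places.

step 0: x0=(-1.2800, 0.0500, -1.0300) x1=(0.6000, -0.1400, -1.9200) x2=(1.8000, -0.5300, 0.5900)
step 1: x0=(-1.2497, 0.0410, -1.0298) x1=(0.5981, -0.1667, -1.9038) x2=(1.7900, -0.5309, 0.6203)
step 2: x0=(-1.2190, 0.0319, -1.0297) x1=(0.5959, -0.1933, -1.8874) x2=(1.7798, -0.5318, 0.6503)
step 3: x0=(-1.1879, 0.0228, -1.0298) x1=(0.5936, -0.2199, -1.8709) x2=(1.7695, -0.5326, 0.6801)
step 4: x0=(-1.1563, 0.0136, -1.0300) x1=(0.5912, -0.2465, -1.8541) x2=(1.7590, -0.5334, 0.7096)
step 5: x0=(-1.1242, 0.0044, -1.0305) x1=(0.5885, -0.2731, -1.8372) x2=(1.7483, -0.5341, 0.7389)
step 6: x0=(-1.0916, -0.0050, -1.0311) x1=(0.5856, -0.2997, -1.8201) x2=(1.7375, -0.5349, 0.7679)
step 7: x0=(-1.0585, -0.0144, -1.0318) x1=(0.5825, -0.3262, -1.8029) x2=(1.7265, -0.5355, 0.7967)
step 8: x0=(-1.0249, -0.0239, -1.0328) x1=(0.5792, -0.3526, -1.7854) x2=(1.7154, -0.5362, 0.8252)
step 9: x0=(-0.9908, -0.0336, -1.0340) x1=(0.5756, -0.3790, -1.7677) x2=(1.7041, -0.5368, 0.8535)
step 10: x0=(-0.9561, -0.0433, -1.0354) x1=(0.5718, -0.4054, -1.7498) x2=(1.6926, -0.5374, 0.8816)
step 11: x0=(-0.9208, -0.0532, -1.0370) x1=(0.5677, -0.4317, -1.7317) x2=(1.6810, -0.5380, 0.9094)
step 12: x0=(-0.8849, -0.0633, -1.0388) x1=(0.5634, -0.4579, -1.7134) x2=(1.6692, -0.5386, 0.9369)
step 13: x0=(-0.8484, -0.0735, -1.0409) x1=(0.5587, -0.4841, -1.6949) x2=(1.6573, -0.5391, 0.9642)
step 14: x0=(-0.8112, -0.0839, -1.0432) x1=(0.5538, -0.5101, -1.6762) x2=(1.6452, -0.5396, 0.9912)
step 15: x0=(-0.7734, -0.0945, -1.0458) x1=(0.5486, -0.5360, -1.6572) x2=(1.6330, -0.5401, 1.0179)
step 16: x0=(-0.7348, -0.1054, -1.0486) x1=(0.5430, -0.5619, -1.6380) x2=(1.6206, -0.5406, 1.0444)
step 17: x0=(-0.6954, -0.1165, -1.0518) x1=(0.5370, -0.5875, -1.6185) x2=(1.6081, -0.5411, 1.0707)

1.4360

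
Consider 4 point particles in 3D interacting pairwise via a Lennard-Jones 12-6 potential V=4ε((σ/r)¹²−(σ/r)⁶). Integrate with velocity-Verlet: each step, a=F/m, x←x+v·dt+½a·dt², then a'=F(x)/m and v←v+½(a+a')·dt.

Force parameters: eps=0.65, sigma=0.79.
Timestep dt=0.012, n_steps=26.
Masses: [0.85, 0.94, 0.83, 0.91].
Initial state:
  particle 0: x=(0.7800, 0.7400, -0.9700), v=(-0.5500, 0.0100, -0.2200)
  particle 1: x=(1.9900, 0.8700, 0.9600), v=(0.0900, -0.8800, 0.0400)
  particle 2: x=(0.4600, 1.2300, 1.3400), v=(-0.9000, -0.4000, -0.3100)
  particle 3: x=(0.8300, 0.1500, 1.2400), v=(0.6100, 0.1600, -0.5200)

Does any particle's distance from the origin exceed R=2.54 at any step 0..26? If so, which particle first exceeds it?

no

step 0: x0=(0.7800, 0.7400, -0.9700) x1=(1.9900, 0.8700, 0.9600) x2=(0.4600, 1.2300, 1.3400) x3=(0.8300, 0.1500, 1.2400)
step 1: x0=(0.7734, 0.7401, -0.9726) x1=(1.9910, 0.8594, 0.9605) x2=(0.4492, 1.2251, 1.3363) x3=(0.8373, 0.1520, 1.2338)
step 2: x0=(0.7668, 0.7402, -0.9753) x1=(1.9920, 0.8488, 0.9610) x2=(0.4386, 1.2200, 1.3325) x3=(0.8446, 0.1542, 1.2275)
step 3: x0=(0.7602, 0.7404, -0.9779) x1=(1.9929, 0.8382, 0.9615) x2=(0.4280, 1.2147, 1.3287) x3=(0.8519, 0.1567, 1.2213)
step 4: x0=(0.7536, 0.7405, -0.9805) x1=(1.9938, 0.8276, 0.9620) x2=(0.4175, 1.2093, 1.3249) x3=(0.8592, 0.1593, 1.2151)
step 5: x0=(0.7470, 0.7406, -0.9831) x1=(1.9946, 0.8169, 0.9626) x2=(0.4071, 1.2036, 1.3211) x3=(0.8664, 0.1621, 1.2088)
step 6: x0=(0.7404, 0.7407, -0.9858) x1=(1.9952, 0.8062, 0.9631) x2=(0.3968, 1.1978, 1.3172) x3=(0.8737, 0.1651, 1.2026)
step 7: x0=(0.7338, 0.7408, -0.9884) x1=(1.9959, 0.7954, 0.9637) x2=(0.3866, 1.1917, 1.3134) x3=(0.8809, 0.1684, 1.1964)
step 8: x0=(0.7272, 0.7410, -0.9910) x1=(1.9964, 0.7846, 0.9643) x2=(0.3765, 1.1855, 1.3095) x3=(0.8882, 0.1718, 1.1902)
step 9: x0=(0.7206, 0.7411, -0.9936) x1=(1.9968, 0.7738, 0.9649) x2=(0.3666, 1.1791, 1.3055) x3=(0.8954, 0.1755, 1.1839)
step 10: x0=(0.7140, 0.7412, -0.9962) x1=(1.9972, 0.7629, 0.9655) x2=(0.3567, 1.1725, 1.3016) x3=(0.9027, 0.1794, 1.1777)
step 11: x0=(0.7075, 0.7413, -0.9987) x1=(1.9974, 0.7520, 0.9662) x2=(0.3469, 1.1658, 1.2976) x3=(0.9099, 0.1834, 1.1715)
step 12: x0=(0.7009, 0.7414, -1.0013) x1=(1.9975, 0.7411, 0.9669) x2=(0.3373, 1.1588, 1.2936) x3=(0.9171, 0.1877, 1.1653)
step 13: x0=(0.6943, 0.7415, -1.0039) x1=(1.9975, 0.7301, 0.9675) x2=(0.3277, 1.1517, 1.2895) x3=(0.9244, 0.1922, 1.1591)
step 14: x0=(0.6877, 0.7417, -1.0065) x1=(1.9974, 0.7190, 0.9682) x2=(0.3183, 1.1444, 1.2855) x3=(0.9317, 0.1969, 1.1528)
step 15: x0=(0.6811, 0.7418, -1.0090) x1=(1.9972, 0.7079, 0.9690) x2=(0.3090, 1.1369, 1.2814) x3=(0.9390, 0.2019, 1.1466)
step 16: x0=(0.6745, 0.7419, -1.0116) x1=(1.9968, 0.6967, 0.9697) x2=(0.2999, 1.1293, 1.2773) x3=(0.9463, 0.2071, 1.1404)
step 17: x0=(0.6679, 0.7420, -1.0142) x1=(1.9963, 0.6855, 0.9705) x2=(0.2908, 1.1214, 1.2731) x3=(0.9536, 0.2124, 1.1342)
step 18: x0=(0.6613, 0.7421, -1.0167) x1=(1.9956, 0.6742, 0.9713) x2=(0.2820, 1.1134, 1.2689) x3=(0.9610, 0.2181, 1.1279)
step 19: x0=(0.6548, 0.7422, -1.0193) x1=(1.9947, 0.6628, 0.9721) x2=(0.2732, 1.1053, 1.2647) x3=(0.9685, 0.2239, 1.1217)
step 20: x0=(0.6482, 0.7424, -1.0218) x1=(1.9937, 0.6513, 0.9730) x2=(0.2646, 1.0969, 1.2605) x3=(0.9760, 0.2300, 1.1155)
step 21: x0=(0.6416, 0.7425, -1.0243) x1=(1.9924, 0.6398, 0.9738) x2=(0.2561, 1.0884, 1.2562) x3=(0.9836, 0.2363, 1.1092)
step 22: x0=(0.6350, 0.7426, -1.0269) x1=(1.9910, 0.6282, 0.9747) x2=(0.2478, 1.0797, 1.2519) x3=(0.9912, 0.2428, 1.1030)
step 23: x0=(0.6284, 0.7427, -1.0294) x1=(1.9893, 0.6165, 0.9757) x2=(0.2396, 1.0709, 1.2476) x3=(0.9990, 0.2496, 1.0967)
step 24: x0=(0.6218, 0.7428, -1.0319) x1=(1.9873, 0.6048, 0.9766) x2=(0.2316, 1.0619, 1.2432) x3=(1.0069, 0.2566, 1.0905)
step 25: x0=(0.6153, 0.7429, -1.0344) x1=(1.9852, 0.5929, 0.9776) x2=(0.2237, 1.0528, 1.2388) x3=(1.0149, 0.2638, 1.0842)
step 26: x0=(0.6087, 0.7430, -1.0370) x1=(1.9827, 0.5810, 0.9786) x2=(0.2160, 1.0435, 1.2344) x3=(1.0230, 0.2713, 1.0780)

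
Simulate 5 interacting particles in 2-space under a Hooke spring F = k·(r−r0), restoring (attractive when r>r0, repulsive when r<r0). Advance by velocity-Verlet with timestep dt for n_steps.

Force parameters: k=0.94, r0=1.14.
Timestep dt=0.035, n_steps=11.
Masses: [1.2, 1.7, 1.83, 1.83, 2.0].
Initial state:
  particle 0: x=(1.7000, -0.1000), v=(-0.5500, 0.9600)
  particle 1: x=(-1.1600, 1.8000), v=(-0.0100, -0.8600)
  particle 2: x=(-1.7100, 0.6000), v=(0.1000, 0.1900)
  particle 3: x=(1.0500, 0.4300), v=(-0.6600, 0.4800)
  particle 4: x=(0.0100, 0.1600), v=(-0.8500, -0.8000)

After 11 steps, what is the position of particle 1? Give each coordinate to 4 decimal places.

step 0: x0=(1.7000, -0.1000) x1=(-1.1600, 1.8000) x2=(-1.7100, 0.6000) x3=(1.0500, 0.4300) x4=(0.0100, 0.1600)
step 1: x0=(1.6786, -0.0656) x1=(-1.1591, 1.7689) x2=(-1.7051, 0.6065) x3=(1.0259, 0.4471) x4=(-0.0199, 0.1322)
step 2: x0=(1.6529, -0.0298) x1=(-1.1559, 1.7359) x2=(-1.6973, 0.6126) x3=(1.0000, 0.4649) x4=(-0.0502, 0.1049)
step 3: x0=(1.6229, 0.0075) x1=(-1.1503, 1.7012) x2=(-1.6867, 0.6183) x3=(0.9722, 0.4833) x4=(-0.0807, 0.0780)
step 4: x0=(1.5889, 0.0460) x1=(-1.1425, 1.6648) x2=(-1.6735, 0.6237) x3=(0.9426, 0.5023) x4=(-0.1115, 0.0516)
step 5: x0=(1.5509, 0.0857) x1=(-1.1324, 1.6267) x2=(-1.6577, 0.6287) x3=(0.9111, 0.5219) x4=(-0.1424, 0.0257)
step 6: x0=(1.5090, 0.1264) x1=(-1.1203, 1.5873) x2=(-1.6393, 0.6333) x3=(0.8779, 0.5419) x4=(-0.1736, 0.0003)
step 7: x0=(1.4634, 0.1681) x1=(-1.1061, 1.5465) x2=(-1.6186, 0.6375) x3=(0.8430, 0.5624) x4=(-0.2048, -0.0246)
step 8: x0=(1.4142, 0.2106) x1=(-1.0899, 1.5044) x2=(-1.5956, 0.6413) x3=(0.8064, 0.5834) x4=(-0.2361, -0.0491)
step 9: x0=(1.3616, 0.2538) x1=(-1.0719, 1.4613) x2=(-1.5705, 0.6448) x3=(0.7683, 0.6048) x4=(-0.2674, -0.0730)
step 10: x0=(1.3058, 0.2976) x1=(-1.0522, 1.4172) x2=(-1.5434, 0.6479) x3=(0.7285, 0.6265) x4=(-0.2988, -0.0965)
step 11: x0=(1.2470, 0.3419) x1=(-1.0308, 1.3722) x2=(-1.5143, 0.6507) x3=(0.6873, 0.6486) x4=(-0.3301, -0.1195)

(-1.0308, 1.3722)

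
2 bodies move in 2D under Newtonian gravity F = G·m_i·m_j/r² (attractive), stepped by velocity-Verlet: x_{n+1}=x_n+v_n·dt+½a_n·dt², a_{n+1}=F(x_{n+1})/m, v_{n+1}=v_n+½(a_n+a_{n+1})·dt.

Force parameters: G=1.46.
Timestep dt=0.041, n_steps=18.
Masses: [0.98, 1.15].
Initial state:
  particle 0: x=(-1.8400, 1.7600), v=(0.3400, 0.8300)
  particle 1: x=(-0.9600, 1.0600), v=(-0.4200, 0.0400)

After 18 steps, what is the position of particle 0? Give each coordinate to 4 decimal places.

(-1.3526, 2.0131)

step 0: x0=(-1.8400, 1.7600) x1=(-0.9600, 1.0600)
step 1: x0=(-1.8252, 1.7933) x1=(-0.9780, 1.0622)
step 2: x0=(-1.8087, 1.8252) x1=(-0.9974, 1.0657)
step 3: x0=(-1.7905, 1.8555) x1=(-1.0182, 1.0705)
step 4: x0=(-1.7707, 1.8841) x1=(-1.0405, 1.0768)
step 5: x0=(-1.7492, 1.9110) x1=(-1.0640, 1.0845)
step 6: x0=(-1.7263, 1.9360) x1=(-1.0890, 1.0938)
step 7: x0=(-1.7018, 1.9590) x1=(-1.1152, 1.1049)
step 8: x0=(-1.6758, 1.9798) x1=(-1.1427, 1.1178)
step 9: x0=(-1.6483, 1.9983) x1=(-1.1714, 1.1327)
step 10: x0=(-1.6195, 2.0142) x1=(-1.2013, 1.1498)
step 11: x0=(-1.5893, 2.0274) x1=(-1.2324, 1.1692)
step 12: x0=(-1.5579, 2.0375) x1=(-1.2645, 1.1912)
step 13: x0=(-1.5253, 2.0444) x1=(-1.2976, 1.2160)
step 14: x0=(-1.4917, 2.0475) x1=(-1.3316, 1.2439)
step 15: x0=(-1.4573, 2.0466) x1=(-1.3662, 1.2754)
step 16: x0=(-1.4223, 2.0409) x1=(-1.4014, 1.3108)
step 17: x0=(-1.3872, 2.0300) x1=(-1.4366, 1.3508)
step 18: x0=(-1.3526, 2.0131) x1=(-1.4715, 1.3959)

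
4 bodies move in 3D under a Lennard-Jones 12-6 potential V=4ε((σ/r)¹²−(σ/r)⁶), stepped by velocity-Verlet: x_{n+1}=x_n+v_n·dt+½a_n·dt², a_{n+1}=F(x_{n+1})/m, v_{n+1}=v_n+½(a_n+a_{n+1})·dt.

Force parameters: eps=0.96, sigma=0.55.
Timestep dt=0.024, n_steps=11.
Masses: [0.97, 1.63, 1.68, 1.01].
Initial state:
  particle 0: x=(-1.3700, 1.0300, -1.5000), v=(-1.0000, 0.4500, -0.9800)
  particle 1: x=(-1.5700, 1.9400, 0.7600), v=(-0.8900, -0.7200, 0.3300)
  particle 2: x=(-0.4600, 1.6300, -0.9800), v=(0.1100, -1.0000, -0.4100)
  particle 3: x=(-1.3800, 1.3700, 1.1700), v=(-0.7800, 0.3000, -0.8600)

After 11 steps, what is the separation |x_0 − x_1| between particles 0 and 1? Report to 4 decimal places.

2.6448

step 0: x0=(-1.3700, 1.0300, -1.5000) x1=(-1.5700, 1.9400, 0.7600) x2=(-0.4600, 1.6300, -0.9800) x3=(-1.3800, 1.3700, 1.1700)
step 1: x0=(-1.3940, 1.0408, -1.5235) x1=(-1.5912, 1.9222, 0.7683) x2=(-0.4574, 1.6060, -0.9899) x3=(-1.3990, 1.3780, 1.1488)
step 2: x0=(-1.4179, 1.0517, -1.5470) x1=(-1.6120, 1.9033, 0.7774) x2=(-0.4548, 1.5819, -0.9997) x3=(-1.4187, 1.3879, 1.1262)
step 3: x0=(-1.4417, 1.0626, -1.5704) x1=(-1.6324, 1.8833, 0.7872) x2=(-0.4523, 1.5579, -1.0096) x3=(-1.4389, 1.3994, 1.1026)
step 4: x0=(-1.4654, 1.0735, -1.5937) x1=(-1.6530, 1.8638, 0.7966) x2=(-0.4498, 1.5338, -1.0195) x3=(-1.4589, 1.4101, 1.0795)
step 5: x0=(-1.4891, 1.0845, -1.6171) x1=(-1.6761, 1.8503, 0.8024) x2=(-0.4473, 1.5097, -1.0295) x3=(-1.4747, 1.4113, 1.0623)
step 6: x0=(-1.5128, 1.0955, -1.6404) x1=(-1.7050, 1.8492, 0.8007) x2=(-0.4449, 1.4856, -1.0394) x3=(-1.4813, 1.3923, 1.0571)
step 7: x0=(-1.5363, 1.1065, -1.6637) x1=(-1.7366, 1.8539, 0.7959) x2=(-0.4425, 1.4615, -1.0494) x3=(-1.4834, 1.3641, 1.0570)
step 8: x0=(-1.5599, 1.1175, -1.6869) x1=(-1.7685, 1.8591, 0.7908) x2=(-0.4401, 1.4373, -1.0594) x3=(-1.4851, 1.3351, 1.0574)
step 9: x0=(-1.5834, 1.1286, -1.7101) x1=(-1.7999, 1.8632, 0.7862) x2=(-0.4378, 1.4132, -1.0694) x3=(-1.4877, 1.3078, 1.0569)
step 10: x0=(-1.6068, 1.1396, -1.7333) x1=(-1.8305, 1.8661, 0.7822) x2=(-0.4355, 1.3891, -1.0794) x3=(-1.4914, 1.2824, 1.0554)
step 11: x0=(-1.6302, 1.1507, -1.7565) x1=(-1.8606, 1.8679, 0.7787) x2=(-0.4332, 1.3649, -1.0894) x3=(-1.4960, 1.2587, 1.0532)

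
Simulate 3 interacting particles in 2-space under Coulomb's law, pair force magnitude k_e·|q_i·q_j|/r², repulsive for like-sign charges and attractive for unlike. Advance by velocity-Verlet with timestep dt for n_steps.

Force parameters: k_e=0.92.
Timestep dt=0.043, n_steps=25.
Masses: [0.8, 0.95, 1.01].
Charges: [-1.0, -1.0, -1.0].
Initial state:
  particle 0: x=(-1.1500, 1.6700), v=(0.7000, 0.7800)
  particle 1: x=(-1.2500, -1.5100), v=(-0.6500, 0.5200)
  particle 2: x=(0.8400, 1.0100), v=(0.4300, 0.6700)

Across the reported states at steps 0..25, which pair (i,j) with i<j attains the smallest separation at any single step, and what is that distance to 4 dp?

pair (0,2), distance 2.0523

step 0: x0=(-1.1500, 1.6700) x1=(-1.2500, -1.5100) x2=(0.8400, 1.0100)
step 1: x0=(-1.1201, 1.7037) x1=(-1.2780, -1.4878) x2=(0.8587, 1.0388)
step 2: x0=(-1.0907, 1.7378) x1=(-1.3061, -1.4659) x2=(0.8779, 1.0676)
step 3: x0=(-1.0617, 1.7723) x1=(-1.3344, -1.4443) x2=(0.8976, 1.0964)
step 4: x0=(-1.0332, 1.8071) x1=(-1.3627, -1.4229) x2=(0.9177, 1.1252)
step 5: x0=(-1.0051, 1.8422) x1=(-1.3912, -1.4019) x2=(0.9383, 1.1539)
step 6: x0=(-0.9775, 1.8778) x1=(-1.4198, -1.3811) x2=(0.9593, 1.1827)
step 7: x0=(-0.9503, 1.9137) x1=(-1.4485, -1.3607) x2=(0.9809, 1.2114)
step 8: x0=(-0.9236, 1.9500) x1=(-1.4773, -1.3404) x2=(1.0029, 1.2400)
step 9: x0=(-0.8973, 1.9866) x1=(-1.5063, -1.3205) x2=(1.0253, 1.2686)
step 10: x0=(-0.8715, 2.0236) x1=(-1.5354, -1.3007) x2=(1.0482, 1.2972)
step 11: x0=(-0.8461, 2.0610) x1=(-1.5646, -1.2813) x2=(1.0716, 1.3257)
step 12: x0=(-0.8211, 2.0987) x1=(-1.5939, -1.2621) x2=(1.0955, 1.3541)
step 13: x0=(-0.7965, 2.1367) x1=(-1.6234, -1.2431) x2=(1.1198, 1.3825)
step 14: x0=(-0.7724, 2.1752) x1=(-1.6530, -1.2243) x2=(1.1445, 1.4109)
step 15: x0=(-0.7487, 2.2139) x1=(-1.6827, -1.2058) x2=(1.1697, 1.4391)
step 16: x0=(-0.7254, 2.2531) x1=(-1.7125, -1.1874) x2=(1.1954, 1.4673)
step 17: x0=(-0.7025, 2.2925) x1=(-1.7425, -1.1693) x2=(1.2215, 1.4954)
step 18: x0=(-0.6800, 2.3324) x1=(-1.7726, -1.1514) x2=(1.2480, 1.5234)
step 19: x0=(-0.6580, 2.3725) x1=(-1.8028, -1.1337) x2=(1.2750, 1.5514)
step 20: x0=(-0.6363, 2.4130) x1=(-1.8331, -1.1162) x2=(1.3024, 1.5793)
step 21: x0=(-0.6150, 2.4538) x1=(-1.8635, -1.0989) x2=(1.3302, 1.6071)
step 22: x0=(-0.5941, 2.4950) x1=(-1.8941, -1.0818) x2=(1.3584, 1.6348)
step 23: x0=(-0.5736, 2.5365) x1=(-1.9248, -1.0648) x2=(1.3871, 1.6624)
step 24: x0=(-0.5534, 2.5783) x1=(-1.9556, -1.0481) x2=(1.4161, 1.6899)
step 25: x0=(-0.5336, 2.6204) x1=(-1.9865, -1.0315) x2=(1.4456, 1.7173)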